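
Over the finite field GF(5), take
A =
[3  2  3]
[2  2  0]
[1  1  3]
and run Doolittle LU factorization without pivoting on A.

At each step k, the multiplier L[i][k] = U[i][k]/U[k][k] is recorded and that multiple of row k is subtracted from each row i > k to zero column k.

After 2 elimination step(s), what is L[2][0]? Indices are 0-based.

[col 0] pivot 3
  R1 -= 4*R0 → (0, 4, 3)  (L[1][0] := 4)
  R2 -= 2*R0 → (0, 2, 2)  (L[2][0] := 2)
[col 1] pivot 4
  R2 -= 3*R1 → (0, 0, 3)  (L[2][1] := 3)

L[2][0] = 2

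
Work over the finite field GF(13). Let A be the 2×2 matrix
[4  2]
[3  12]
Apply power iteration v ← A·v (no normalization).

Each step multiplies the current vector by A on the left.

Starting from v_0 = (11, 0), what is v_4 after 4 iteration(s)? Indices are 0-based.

v_4 = (3, 11)

v_0 = (11, 0).
v_1 = A·v_0 = (5, 7).
v_2 = A·v_1 = (8, 8).
v_3 = A·v_2 = (9, 3).
v_4 = A·v_3 = (3, 11).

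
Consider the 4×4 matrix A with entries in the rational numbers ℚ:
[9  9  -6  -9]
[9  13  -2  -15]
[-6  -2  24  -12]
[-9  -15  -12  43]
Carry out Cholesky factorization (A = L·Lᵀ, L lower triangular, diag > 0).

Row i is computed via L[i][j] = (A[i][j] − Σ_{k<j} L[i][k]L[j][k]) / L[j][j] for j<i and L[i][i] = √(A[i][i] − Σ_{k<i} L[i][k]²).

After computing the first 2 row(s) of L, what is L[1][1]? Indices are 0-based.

Step 1: L[0][0] = √(9) = 3.
  L[1][0] = (9) / L[0][0] = 3.
Step 2: L[1][1] = √(4) = 2.

L[1][1] = 2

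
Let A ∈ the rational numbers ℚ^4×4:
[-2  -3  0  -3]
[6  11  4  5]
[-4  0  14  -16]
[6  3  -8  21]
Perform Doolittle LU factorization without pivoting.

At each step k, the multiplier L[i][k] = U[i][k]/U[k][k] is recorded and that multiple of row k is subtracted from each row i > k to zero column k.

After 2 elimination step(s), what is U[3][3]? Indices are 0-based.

k=0: U[0][0]=-2
  eliminate (1,0): mult=-3, new row 1: (0, 2, 4, -4); set L[1][0]=-3
  eliminate (2,0): mult=2, new row 2: (0, 6, 14, -10); set L[2][0]=2
  eliminate (3,0): mult=-3, new row 3: (0, -6, -8, 12); set L[3][0]=-3
k=1: U[1][1]=2
  eliminate (2,1): mult=3, new row 2: (0, 0, 2, 2); set L[2][1]=3
  eliminate (3,1): mult=-3, new row 3: (0, 0, 4, 0); set L[3][1]=-3

U[3][3] = 0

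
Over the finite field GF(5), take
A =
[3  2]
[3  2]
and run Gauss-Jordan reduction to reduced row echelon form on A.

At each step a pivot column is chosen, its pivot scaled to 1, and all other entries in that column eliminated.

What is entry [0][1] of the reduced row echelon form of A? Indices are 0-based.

[1] R0 /= 3  ⇒  (1, 4)
     R1 -= 3·R0  ⇒  (0, 0)
column 1 empty below row 1

M[0][1] = 4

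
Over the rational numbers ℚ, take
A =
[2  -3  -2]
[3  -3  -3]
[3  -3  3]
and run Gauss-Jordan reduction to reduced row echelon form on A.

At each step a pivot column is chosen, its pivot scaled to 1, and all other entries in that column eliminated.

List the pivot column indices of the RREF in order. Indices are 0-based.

pivot columns: 0, 1, 2

step 1: normalize row 0 (÷2) = (1, -3/2, -1)
  row 1: subtract 3×row0 = (0, 3/2, 0)
  row 2: subtract 3×row0 = (0, 3/2, 6)
step 2: normalize row 1 (÷3/2) = (0, 1, 0)
  row 0: subtract -3/2×row1 = (1, 0, -1)
  row 2: subtract 3/2×row1 = (0, 0, 6)
step 3: normalize row 2 (÷6) = (0, 0, 1)
  row 0: subtract -1×row2 = (1, 0, 0)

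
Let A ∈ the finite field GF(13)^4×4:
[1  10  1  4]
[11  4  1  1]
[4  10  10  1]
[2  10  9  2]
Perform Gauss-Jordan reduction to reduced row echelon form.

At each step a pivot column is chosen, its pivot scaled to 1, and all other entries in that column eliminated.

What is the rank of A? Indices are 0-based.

rank = 4

[1] R0 /= 1  ⇒  (1, 10, 1, 4)
     R1 -= 11·R0  ⇒  (0, 11, 3, 9)
     R2 -= 4·R0  ⇒  (0, 9, 6, 11)
     R3 -= 2·R0  ⇒  (0, 3, 7, 7)
[2] R1 /= 11  ⇒  (0, 1, 5, 2)
     R0 -= 10·R1  ⇒  (1, 0, 3, 10)
     R2 -= 9·R1  ⇒  (0, 0, 0, 6)
     R3 -= 3·R1  ⇒  (0, 0, 5, 1)
[3] R2 <-> R3
[3] R2 /= 5  ⇒  (0, 0, 1, 8)
     R0 -= 3·R2  ⇒  (1, 0, 0, 12)
     R1 -= 5·R2  ⇒  (0, 1, 0, 1)
[4] R3 /= 6  ⇒  (0, 0, 0, 1)
     R0 -= 12·R3  ⇒  (1, 0, 0, 0)
     R1 -= 1·R3  ⇒  (0, 1, 0, 0)
     R2 -= 8·R3  ⇒  (0, 0, 1, 0)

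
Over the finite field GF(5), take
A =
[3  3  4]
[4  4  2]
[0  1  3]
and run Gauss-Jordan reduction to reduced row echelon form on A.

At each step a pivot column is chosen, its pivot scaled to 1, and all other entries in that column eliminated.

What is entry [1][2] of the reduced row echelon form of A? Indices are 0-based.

M[1][2] = 3

[1] R0 /= 3  ⇒  (1, 1, 3)
     R1 -= 4·R0  ⇒  (0, 0, 0)
[2] R1 <-> R2
[2] R1 /= 1  ⇒  (0, 1, 3)
     R0 -= 1·R1  ⇒  (1, 0, 0)
column 2 empty below row 2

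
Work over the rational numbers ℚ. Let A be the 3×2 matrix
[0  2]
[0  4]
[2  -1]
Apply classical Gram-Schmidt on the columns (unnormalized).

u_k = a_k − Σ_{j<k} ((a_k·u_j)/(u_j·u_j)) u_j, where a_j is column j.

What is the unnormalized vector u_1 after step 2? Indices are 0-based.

u_1 = (2, 4, 0)

Step 1: u_0 = a_0 = (0, 0, 2).
Step 2: u_1 = a_1 − (-1/2)·u_0 = (2, 4, 0).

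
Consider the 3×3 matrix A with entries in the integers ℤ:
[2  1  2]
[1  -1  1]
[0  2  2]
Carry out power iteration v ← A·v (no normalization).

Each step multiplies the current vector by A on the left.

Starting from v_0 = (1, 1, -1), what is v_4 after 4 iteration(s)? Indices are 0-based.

v_0 = (1, 1, -1).
v_1 = A·v_0 = (1, -1, 0).
v_2 = A·v_1 = (1, 2, -2).
v_3 = A·v_2 = (0, -3, 0).
v_4 = A·v_3 = (-3, 3, -6).

v_4 = (-3, 3, -6)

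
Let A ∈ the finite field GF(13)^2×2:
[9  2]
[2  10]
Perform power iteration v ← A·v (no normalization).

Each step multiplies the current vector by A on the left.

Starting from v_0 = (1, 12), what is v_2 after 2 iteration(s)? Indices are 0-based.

v_0 = (1, 12).
v_1 = A·v_0 = (7, 5).
v_2 = A·v_1 = (8, 12).

v_2 = (8, 12)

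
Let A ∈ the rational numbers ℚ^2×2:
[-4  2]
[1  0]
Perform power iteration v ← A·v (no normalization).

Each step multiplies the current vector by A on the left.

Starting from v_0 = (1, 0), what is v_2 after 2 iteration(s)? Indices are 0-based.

v_0 = (1, 0).
v_1 = A·v_0 = (-4, 1).
v_2 = A·v_1 = (18, -4).

v_2 = (18, -4)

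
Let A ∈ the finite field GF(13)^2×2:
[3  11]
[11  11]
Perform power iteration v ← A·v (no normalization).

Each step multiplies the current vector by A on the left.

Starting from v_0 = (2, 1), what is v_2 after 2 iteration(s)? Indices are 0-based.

v_2 = (11, 4)

v_0 = (2, 1).
v_1 = A·v_0 = (4, 7).
v_2 = A·v_1 = (11, 4).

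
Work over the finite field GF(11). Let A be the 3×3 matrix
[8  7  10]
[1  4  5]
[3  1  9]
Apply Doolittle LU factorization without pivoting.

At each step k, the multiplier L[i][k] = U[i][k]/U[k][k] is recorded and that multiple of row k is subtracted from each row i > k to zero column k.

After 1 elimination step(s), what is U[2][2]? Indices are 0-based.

U[2][2] = 8

k=0: U[0][0]=8
  eliminate (1,0): mult=7, new row 1: (0, 10, 1); set L[1][0]=7
  eliminate (2,0): mult=10, new row 2: (0, 8, 8); set L[2][0]=10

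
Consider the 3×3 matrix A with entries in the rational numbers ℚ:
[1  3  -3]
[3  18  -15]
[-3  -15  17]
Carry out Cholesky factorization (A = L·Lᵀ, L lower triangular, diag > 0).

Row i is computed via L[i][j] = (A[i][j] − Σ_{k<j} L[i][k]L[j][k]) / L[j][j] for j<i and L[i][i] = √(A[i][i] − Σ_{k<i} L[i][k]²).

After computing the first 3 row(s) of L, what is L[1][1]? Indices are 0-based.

L[1][1] = 3

Step 1: L[0][0] = √(1) = 1.
  L[1][0] = (3) / L[0][0] = 3.
Step 2: L[1][1] = √(9) = 3.
  L[2][0] = (-3) / L[0][0] = -3.
  L[2][1] = (-6) / L[1][1] = -2.
Step 3: L[2][2] = √(4) = 2.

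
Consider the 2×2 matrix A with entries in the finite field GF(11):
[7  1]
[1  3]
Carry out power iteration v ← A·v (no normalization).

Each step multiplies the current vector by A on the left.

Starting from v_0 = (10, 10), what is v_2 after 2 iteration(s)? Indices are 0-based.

v_0 = (10, 10).
v_1 = A·v_0 = (3, 7).
v_2 = A·v_1 = (6, 2).

v_2 = (6, 2)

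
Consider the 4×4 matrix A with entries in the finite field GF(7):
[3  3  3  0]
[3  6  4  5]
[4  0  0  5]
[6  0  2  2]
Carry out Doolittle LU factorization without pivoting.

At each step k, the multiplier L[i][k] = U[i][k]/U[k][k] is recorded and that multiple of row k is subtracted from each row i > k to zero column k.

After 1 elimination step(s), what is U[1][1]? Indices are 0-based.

U[1][1] = 3

Step 1: pivot at (0,0) is 3.
  row1 ← row1 − (1)·row0  ⇒  L[1][0]=1, U row1=(0, 3, 1, 5)
  row2 ← row2 − (6)·row0  ⇒  L[2][0]=6, U row2=(0, 3, 3, 5)
  row3 ← row3 − (2)·row0  ⇒  L[3][0]=2, U row3=(0, 1, 3, 2)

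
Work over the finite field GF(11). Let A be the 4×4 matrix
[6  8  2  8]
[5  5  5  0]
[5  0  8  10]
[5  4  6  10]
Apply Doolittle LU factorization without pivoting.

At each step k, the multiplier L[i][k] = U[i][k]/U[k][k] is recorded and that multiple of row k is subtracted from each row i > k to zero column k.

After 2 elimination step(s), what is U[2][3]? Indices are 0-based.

U[2][3] = 8

k=0: U[0][0]=6
  eliminate (1,0): mult=10, new row 1: (0, 2, 7, 8); set L[1][0]=10
  eliminate (2,0): mult=10, new row 2: (0, 8, 10, 7); set L[2][0]=10
  eliminate (3,0): mult=10, new row 3: (0, 1, 8, 7); set L[3][0]=10
k=1: U[1][1]=2
  eliminate (2,1): mult=4, new row 2: (0, 0, 4, 8); set L[2][1]=4
  eliminate (3,1): mult=6, new row 3: (0, 0, 10, 3); set L[3][1]=6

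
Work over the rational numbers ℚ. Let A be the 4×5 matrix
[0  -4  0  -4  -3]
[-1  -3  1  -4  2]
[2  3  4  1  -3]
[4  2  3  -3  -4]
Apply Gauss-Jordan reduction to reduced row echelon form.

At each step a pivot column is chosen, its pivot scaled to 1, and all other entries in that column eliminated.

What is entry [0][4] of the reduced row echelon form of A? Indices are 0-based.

M[0][4] = -81/26

[1] R0 <-> R1
[1] R0 /= -1  ⇒  (1, 3, -1, 4, -2)
     R2 -= 2·R0  ⇒  (0, -3, 6, -7, 1)
     R3 -= 4·R0  ⇒  (0, -10, 7, -19, 4)
[2] R1 /= -4  ⇒  (0, 1, 0, 1, 3/4)
     R0 -= 3·R1  ⇒  (1, 0, -1, 1, -17/4)
     R2 -= -3·R1  ⇒  (0, 0, 6, -4, 13/4)
     R3 -= -10·R1  ⇒  (0, 0, 7, -9, 23/2)
[3] R2 /= 6  ⇒  (0, 0, 1, -2/3, 13/24)
     R0 -= -1·R2  ⇒  (1, 0, 0, 1/3, -89/24)
     R3 -= 7·R2  ⇒  (0, 0, 0, -13/3, 185/24)
[4] R3 /= -13/3  ⇒  (0, 0, 0, 1, -185/104)
     R0 -= 1/3·R3  ⇒  (1, 0, 0, 0, -81/26)
     R1 -= 1·R3  ⇒  (0, 1, 0, 0, 263/104)
     R2 -= -2/3·R3  ⇒  (0, 0, 1, 0, -67/104)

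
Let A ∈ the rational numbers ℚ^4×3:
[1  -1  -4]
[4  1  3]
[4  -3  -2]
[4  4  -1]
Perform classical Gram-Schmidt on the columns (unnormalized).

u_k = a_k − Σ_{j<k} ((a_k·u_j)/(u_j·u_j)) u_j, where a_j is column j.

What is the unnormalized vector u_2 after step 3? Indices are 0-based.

Step 1: u_0 = a_0 = (1, 4, 4, 4).
Step 2: u_1 = a_1 − (1/7)·u_0 = (-8/7, 3/7, -25/7, 24/7).
Step 3: u_2 = a_2 − (-4/49)·u_0 − (67/182)·u_1 = (-2228/637, 4037/1274, -457/1274, -1233/637).

u_2 = (-2228/637, 4037/1274, -457/1274, -1233/637)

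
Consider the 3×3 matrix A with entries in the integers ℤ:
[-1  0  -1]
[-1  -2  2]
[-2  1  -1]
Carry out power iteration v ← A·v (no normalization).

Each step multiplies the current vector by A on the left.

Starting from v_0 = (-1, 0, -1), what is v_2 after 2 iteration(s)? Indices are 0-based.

v_2 = (-5, 6, -8)

v_0 = (-1, 0, -1).
v_1 = A·v_0 = (2, -1, 3).
v_2 = A·v_1 = (-5, 6, -8).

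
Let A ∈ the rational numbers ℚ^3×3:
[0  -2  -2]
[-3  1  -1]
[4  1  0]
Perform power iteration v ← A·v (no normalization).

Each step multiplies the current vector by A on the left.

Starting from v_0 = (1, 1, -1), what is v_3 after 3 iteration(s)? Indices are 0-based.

v_3 = (14, 19, -38)

v_0 = (1, 1, -1).
v_1 = A·v_0 = (0, -1, 5).
v_2 = A·v_1 = (-8, -6, -1).
v_3 = A·v_2 = (14, 19, -38).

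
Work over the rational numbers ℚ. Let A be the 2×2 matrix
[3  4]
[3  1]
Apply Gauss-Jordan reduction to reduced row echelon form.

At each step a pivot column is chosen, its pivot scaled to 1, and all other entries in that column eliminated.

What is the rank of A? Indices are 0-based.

rank = 2

step 1: normalize row 0 (÷3) = (1, 4/3)
  row 1: subtract 3×row0 = (0, -3)
step 2: normalize row 1 (÷-3) = (0, 1)
  row 0: subtract 4/3×row1 = (1, 0)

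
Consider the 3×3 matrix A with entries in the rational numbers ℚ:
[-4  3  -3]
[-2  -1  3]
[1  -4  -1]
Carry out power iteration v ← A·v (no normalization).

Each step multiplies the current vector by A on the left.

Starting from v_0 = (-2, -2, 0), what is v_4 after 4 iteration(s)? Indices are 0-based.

v_0 = (-2, -2, 0).
v_1 = A·v_0 = (2, 6, 6).
v_2 = A·v_1 = (-8, 8, -28).
v_3 = A·v_2 = (140, -76, -12).
v_4 = A·v_3 = (-752, -240, 456).

v_4 = (-752, -240, 456)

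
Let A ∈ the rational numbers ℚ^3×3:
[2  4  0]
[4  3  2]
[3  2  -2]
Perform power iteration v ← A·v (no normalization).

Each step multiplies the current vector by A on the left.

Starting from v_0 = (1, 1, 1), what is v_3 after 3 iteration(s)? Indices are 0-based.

v_0 = (1, 1, 1).
v_1 = A·v_0 = (6, 9, 3).
v_2 = A·v_1 = (48, 57, 30).
v_3 = A·v_2 = (324, 423, 198).

v_3 = (324, 423, 198)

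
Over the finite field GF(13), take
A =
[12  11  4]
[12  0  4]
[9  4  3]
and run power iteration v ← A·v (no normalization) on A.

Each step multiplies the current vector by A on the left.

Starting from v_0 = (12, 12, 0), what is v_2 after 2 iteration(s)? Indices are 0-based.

v_2 = (8, 10, 5)

v_0 = (12, 12, 0).
v_1 = A·v_0 = (3, 1, 0).
v_2 = A·v_1 = (8, 10, 5).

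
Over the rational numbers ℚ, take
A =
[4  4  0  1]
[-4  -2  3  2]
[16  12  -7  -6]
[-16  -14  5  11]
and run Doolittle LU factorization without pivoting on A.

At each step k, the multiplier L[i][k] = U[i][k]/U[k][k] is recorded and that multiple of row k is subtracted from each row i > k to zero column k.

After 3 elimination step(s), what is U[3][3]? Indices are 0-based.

k=0: U[0][0]=4
  eliminate (1,0): mult=-1, new row 1: (0, 2, 3, 3); set L[1][0]=-1
  eliminate (2,0): mult=4, new row 2: (0, -4, -7, -10); set L[2][0]=4
  eliminate (3,0): mult=-4, new row 3: (0, 2, 5, 15); set L[3][0]=-4
k=1: U[1][1]=2
  eliminate (2,1): mult=-2, new row 2: (0, 0, -1, -4); set L[2][1]=-2
  eliminate (3,1): mult=1, new row 3: (0, 0, 2, 12); set L[3][1]=1
k=2: U[2][2]=-1
  eliminate (3,2): mult=-2, new row 3: (0, 0, 0, 4); set L[3][2]=-2

U[3][3] = 4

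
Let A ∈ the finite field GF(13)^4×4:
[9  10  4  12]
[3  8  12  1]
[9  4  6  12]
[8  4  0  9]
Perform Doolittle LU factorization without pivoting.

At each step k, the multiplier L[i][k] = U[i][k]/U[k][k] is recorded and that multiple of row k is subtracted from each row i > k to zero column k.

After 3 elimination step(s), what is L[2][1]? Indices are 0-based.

L[2][1] = 8

k=0: U[0][0]=9
  eliminate (1,0): mult=9, new row 1: (0, 9, 2, 10); set L[1][0]=9
  eliminate (2,0): mult=1, new row 2: (0, 7, 2, 0); set L[2][0]=1
  eliminate (3,0): mult=11, new row 3: (0, 11, 8, 7); set L[3][0]=11
k=1: U[1][1]=9
  eliminate (2,1): mult=8, new row 2: (0, 0, 12, 11); set L[2][1]=8
  eliminate (3,1): mult=7, new row 3: (0, 0, 7, 2); set L[3][1]=7
k=2: U[2][2]=12
  eliminate (3,2): mult=6, new row 3: (0, 0, 0, 1); set L[3][2]=6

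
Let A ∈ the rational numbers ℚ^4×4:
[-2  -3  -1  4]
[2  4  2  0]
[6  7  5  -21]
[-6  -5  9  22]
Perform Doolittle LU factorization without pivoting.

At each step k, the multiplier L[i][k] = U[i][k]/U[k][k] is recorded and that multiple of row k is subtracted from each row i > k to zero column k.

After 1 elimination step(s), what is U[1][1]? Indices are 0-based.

k=0: U[0][0]=-2
  eliminate (1,0): mult=-1, new row 1: (0, 1, 1, 4); set L[1][0]=-1
  eliminate (2,0): mult=-3, new row 2: (0, -2, 2, -9); set L[2][0]=-3
  eliminate (3,0): mult=3, new row 3: (0, 4, 12, 10); set L[3][0]=3

U[1][1] = 1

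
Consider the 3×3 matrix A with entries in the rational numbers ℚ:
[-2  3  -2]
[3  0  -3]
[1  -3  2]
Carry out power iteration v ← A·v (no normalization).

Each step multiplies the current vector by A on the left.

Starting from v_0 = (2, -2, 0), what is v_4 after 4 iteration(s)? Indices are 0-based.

v_4 = (350, -1026, -168)

v_0 = (2, -2, 0).
v_1 = A·v_0 = (-10, 6, 8).
v_2 = A·v_1 = (22, -54, -12).
v_3 = A·v_2 = (-182, 102, 160).
v_4 = A·v_3 = (350, -1026, -168).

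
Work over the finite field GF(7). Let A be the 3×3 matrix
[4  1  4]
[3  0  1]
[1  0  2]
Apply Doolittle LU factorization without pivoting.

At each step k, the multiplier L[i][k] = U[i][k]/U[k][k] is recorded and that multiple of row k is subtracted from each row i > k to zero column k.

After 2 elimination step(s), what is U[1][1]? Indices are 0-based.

k=0: U[0][0]=4
  eliminate (1,0): mult=6, new row 1: (0, 1, 5); set L[1][0]=6
  eliminate (2,0): mult=2, new row 2: (0, 5, 1); set L[2][0]=2
k=1: U[1][1]=1
  eliminate (2,1): mult=5, new row 2: (0, 0, 4); set L[2][1]=5

U[1][1] = 1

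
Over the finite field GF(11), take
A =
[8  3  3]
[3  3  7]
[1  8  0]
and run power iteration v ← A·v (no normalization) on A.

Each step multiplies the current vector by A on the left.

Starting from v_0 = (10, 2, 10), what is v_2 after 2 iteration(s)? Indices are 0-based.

v_0 = (10, 2, 10).
v_1 = A·v_0 = (6, 7, 4).
v_2 = A·v_1 = (4, 1, 7).

v_2 = (4, 1, 7)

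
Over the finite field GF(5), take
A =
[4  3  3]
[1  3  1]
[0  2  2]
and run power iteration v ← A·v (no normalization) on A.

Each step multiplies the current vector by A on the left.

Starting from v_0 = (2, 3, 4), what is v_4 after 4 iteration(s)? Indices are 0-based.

v_4 = (1, 2, 4)

v_0 = (2, 3, 4).
v_1 = A·v_0 = (4, 0, 4).
v_2 = A·v_1 = (3, 3, 3).
v_3 = A·v_2 = (0, 0, 2).
v_4 = A·v_3 = (1, 2, 4).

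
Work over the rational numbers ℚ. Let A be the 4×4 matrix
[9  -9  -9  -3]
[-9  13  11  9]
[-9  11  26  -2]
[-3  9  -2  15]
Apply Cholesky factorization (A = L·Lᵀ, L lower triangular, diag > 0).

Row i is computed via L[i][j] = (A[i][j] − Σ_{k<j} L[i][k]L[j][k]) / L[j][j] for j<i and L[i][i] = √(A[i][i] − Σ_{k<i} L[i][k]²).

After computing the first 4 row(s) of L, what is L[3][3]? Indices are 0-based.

Step 1: L[0][0] = √(9) = 3.
  L[1][0] = (-9) / L[0][0] = -3.
Step 2: L[1][1] = √(4) = 2.
  L[2][0] = (-9) / L[0][0] = -3.
  L[2][1] = (2) / L[1][1] = 1.
Step 3: L[2][2] = √(16) = 4.
  L[3][0] = (-3) / L[0][0] = -1.
  L[3][1] = (6) / L[1][1] = 3.
  L[3][2] = (-8) / L[2][2] = -2.
Step 4: L[3][3] = √(1) = 1.

L[3][3] = 1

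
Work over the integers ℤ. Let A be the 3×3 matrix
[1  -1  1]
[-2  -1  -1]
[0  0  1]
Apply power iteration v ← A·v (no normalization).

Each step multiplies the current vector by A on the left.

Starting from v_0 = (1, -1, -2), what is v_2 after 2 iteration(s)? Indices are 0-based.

v_0 = (1, -1, -2).
v_1 = A·v_0 = (0, 1, -2).
v_2 = A·v_1 = (-3, 1, -2).

v_2 = (-3, 1, -2)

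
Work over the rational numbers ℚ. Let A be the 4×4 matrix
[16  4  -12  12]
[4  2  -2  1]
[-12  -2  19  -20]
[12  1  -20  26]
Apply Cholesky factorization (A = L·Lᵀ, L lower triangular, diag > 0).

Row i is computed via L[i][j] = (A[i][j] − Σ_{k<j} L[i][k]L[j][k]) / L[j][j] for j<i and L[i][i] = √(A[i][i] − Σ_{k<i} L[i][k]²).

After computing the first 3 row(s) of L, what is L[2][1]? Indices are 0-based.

Step 1: L[0][0] = √(16) = 4.
  L[1][0] = (4) / L[0][0] = 1.
Step 2: L[1][1] = √(1) = 1.
  L[2][0] = (-12) / L[0][0] = -3.
  L[2][1] = (1) / L[1][1] = 1.
Step 3: L[2][2] = √(9) = 3.

L[2][1] = 1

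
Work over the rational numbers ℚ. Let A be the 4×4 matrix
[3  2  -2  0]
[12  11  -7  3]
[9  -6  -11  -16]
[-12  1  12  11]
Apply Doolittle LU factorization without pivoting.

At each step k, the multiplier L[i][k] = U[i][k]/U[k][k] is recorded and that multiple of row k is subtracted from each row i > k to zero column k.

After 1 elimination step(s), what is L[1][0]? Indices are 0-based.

L[1][0] = 4

[col 0] pivot 3
  R1 -= 4*R0 → (0, 3, 1, 3)  (L[1][0] := 4)
  R2 -= 3*R0 → (0, -12, -5, -16)  (L[2][0] := 3)
  R3 -= -4*R0 → (0, 9, 4, 11)  (L[3][0] := -4)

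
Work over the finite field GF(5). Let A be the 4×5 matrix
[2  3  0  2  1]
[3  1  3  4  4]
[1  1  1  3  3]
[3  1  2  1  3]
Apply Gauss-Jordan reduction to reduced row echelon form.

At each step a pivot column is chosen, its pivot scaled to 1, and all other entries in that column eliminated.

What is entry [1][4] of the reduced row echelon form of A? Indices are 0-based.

step 1: normalize row 0 (÷2) = (1, 4, 0, 1, 3)
  row 1: subtract 3×row0 = (0, 4, 3, 1, 0)
  row 2: subtract 1×row0 = (0, 2, 1, 2, 0)
  row 3: subtract 3×row0 = (0, 4, 2, 3, 4)
step 2: normalize row 1 (÷4) = (0, 1, 2, 4, 0)
  row 0: subtract 4×row1 = (1, 0, 2, 0, 3)
  row 2: subtract 2×row1 = (0, 0, 2, 4, 0)
  row 3: subtract 4×row1 = (0, 0, 4, 2, 4)
step 3: normalize row 2 (÷2) = (0, 0, 1, 2, 0)
  row 0: subtract 2×row2 = (1, 0, 0, 1, 3)
  row 1: subtract 2×row2 = (0, 1, 0, 0, 0)
  row 3: subtract 4×row2 = (0, 0, 0, 4, 4)
step 4: normalize row 3 (÷4) = (0, 0, 0, 1, 1)
  row 0: subtract 1×row3 = (1, 0, 0, 0, 2)
  row 2: subtract 2×row3 = (0, 0, 1, 0, 3)

M[1][4] = 0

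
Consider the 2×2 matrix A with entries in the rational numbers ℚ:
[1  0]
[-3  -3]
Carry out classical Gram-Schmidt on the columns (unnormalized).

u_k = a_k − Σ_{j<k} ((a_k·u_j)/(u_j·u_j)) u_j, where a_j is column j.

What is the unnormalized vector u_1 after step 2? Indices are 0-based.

u_1 = (-9/10, -3/10)

Step 1: u_0 = a_0 = (1, -3).
Step 2: u_1 = a_1 − (9/10)·u_0 = (-9/10, -3/10).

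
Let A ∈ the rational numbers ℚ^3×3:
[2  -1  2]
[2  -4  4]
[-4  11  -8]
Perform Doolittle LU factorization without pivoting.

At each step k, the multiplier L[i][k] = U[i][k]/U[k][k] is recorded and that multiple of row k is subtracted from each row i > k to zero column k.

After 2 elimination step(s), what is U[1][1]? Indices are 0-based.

[col 0] pivot 2
  R1 -= 1*R0 → (0, -3, 2)  (L[1][0] := 1)
  R2 -= -2*R0 → (0, 9, -4)  (L[2][0] := -2)
[col 1] pivot -3
  R2 -= -3*R1 → (0, 0, 2)  (L[2][1] := -3)

U[1][1] = -3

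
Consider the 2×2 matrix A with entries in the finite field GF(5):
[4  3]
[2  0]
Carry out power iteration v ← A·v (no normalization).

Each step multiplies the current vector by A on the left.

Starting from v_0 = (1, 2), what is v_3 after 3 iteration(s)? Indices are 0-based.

v_3 = (4, 2)

v_0 = (1, 2).
v_1 = A·v_0 = (0, 2).
v_2 = A·v_1 = (1, 0).
v_3 = A·v_2 = (4, 2).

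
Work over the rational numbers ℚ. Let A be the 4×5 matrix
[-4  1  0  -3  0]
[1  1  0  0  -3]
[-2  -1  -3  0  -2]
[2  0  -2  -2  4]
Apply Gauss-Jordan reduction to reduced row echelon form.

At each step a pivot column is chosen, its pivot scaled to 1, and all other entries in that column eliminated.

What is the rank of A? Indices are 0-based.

pivot(0,0)=-4: scale R0 → (1, -1/4, 0, 3/4, 0)
  clear (1,0): R1 −= (1)R0 → (0, 5/4, 0, -3/4, -3)
  clear (2,0): R2 −= (-2)R0 → (0, -3/2, -3, 3/2, -2)
  clear (3,0): R3 −= (2)R0 → (0, 1/2, -2, -7/2, 4)
pivot(1,1)=5/4: scale R1 → (0, 1, 0, -3/5, -12/5)
  clear (0,1): R0 −= (-1/4)R1 → (1, 0, 0, 3/5, -3/5)
  clear (2,1): R2 −= (-3/2)R1 → (0, 0, -3, 3/5, -28/5)
  clear (3,1): R3 −= (1/2)R1 → (0, 0, -2, -16/5, 26/5)
pivot(2,2)=-3: scale R2 → (0, 0, 1, -1/5, 28/15)
  clear (3,2): R3 −= (-2)R2 → (0, 0, 0, -18/5, 134/15)
pivot(3,3)=-18/5: scale R3 → (0, 0, 0, 1, -67/27)
  clear (0,3): R0 −= (3/5)R3 → (1, 0, 0, 0, 8/9)
  clear (1,3): R1 −= (-3/5)R3 → (0, 1, 0, 0, -35/9)
  clear (2,3): R2 −= (-1/5)R3 → (0, 0, 1, 0, 37/27)

rank = 4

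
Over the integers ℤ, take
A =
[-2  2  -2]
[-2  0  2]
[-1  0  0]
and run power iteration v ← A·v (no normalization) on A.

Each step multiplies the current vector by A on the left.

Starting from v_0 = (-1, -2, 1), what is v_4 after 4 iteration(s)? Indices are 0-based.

v_4 = (20, 4, 16)

v_0 = (-1, -2, 1).
v_1 = A·v_0 = (-4, 4, 1).
v_2 = A·v_1 = (14, 10, 4).
v_3 = A·v_2 = (-16, -20, -14).
v_4 = A·v_3 = (20, 4, 16).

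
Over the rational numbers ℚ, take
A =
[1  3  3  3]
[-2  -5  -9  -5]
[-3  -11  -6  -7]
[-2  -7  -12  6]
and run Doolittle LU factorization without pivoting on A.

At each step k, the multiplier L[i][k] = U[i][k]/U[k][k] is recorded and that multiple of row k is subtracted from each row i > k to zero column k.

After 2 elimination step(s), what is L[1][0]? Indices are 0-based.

L[1][0] = -2

Step 1: pivot at (0,0) is 1.
  row1 ← row1 − (-2)·row0  ⇒  L[1][0]=-2, U row1=(0, 1, -3, 1)
  row2 ← row2 − (-3)·row0  ⇒  L[2][0]=-3, U row2=(0, -2, 3, 2)
  row3 ← row3 − (-2)·row0  ⇒  L[3][0]=-2, U row3=(0, -1, -6, 12)
Step 2: pivot at (1,1) is 1.
  row2 ← row2 − (-2)·row1  ⇒  L[2][1]=-2, U row2=(0, 0, -3, 4)
  row3 ← row3 − (-1)·row1  ⇒  L[3][1]=-1, U row3=(0, 0, -9, 13)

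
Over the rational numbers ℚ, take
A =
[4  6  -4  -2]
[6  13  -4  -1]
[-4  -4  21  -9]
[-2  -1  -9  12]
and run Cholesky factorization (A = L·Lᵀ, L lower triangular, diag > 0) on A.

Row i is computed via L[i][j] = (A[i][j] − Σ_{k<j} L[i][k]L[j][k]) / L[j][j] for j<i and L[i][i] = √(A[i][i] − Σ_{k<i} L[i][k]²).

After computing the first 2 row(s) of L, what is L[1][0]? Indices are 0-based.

Step 1: L[0][0] = √(4) = 2.
  L[1][0] = (6) / L[0][0] = 3.
Step 2: L[1][1] = √(4) = 2.

L[1][0] = 3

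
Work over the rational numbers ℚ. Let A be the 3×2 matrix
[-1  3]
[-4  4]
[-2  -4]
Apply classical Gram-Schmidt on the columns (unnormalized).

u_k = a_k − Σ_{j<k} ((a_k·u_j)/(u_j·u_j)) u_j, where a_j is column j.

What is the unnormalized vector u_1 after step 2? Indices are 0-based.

Step 1: u_0 = a_0 = (-1, -4, -2).
Step 2: u_1 = a_1 − (-11/21)·u_0 = (52/21, 40/21, -106/21).

u_1 = (52/21, 40/21, -106/21)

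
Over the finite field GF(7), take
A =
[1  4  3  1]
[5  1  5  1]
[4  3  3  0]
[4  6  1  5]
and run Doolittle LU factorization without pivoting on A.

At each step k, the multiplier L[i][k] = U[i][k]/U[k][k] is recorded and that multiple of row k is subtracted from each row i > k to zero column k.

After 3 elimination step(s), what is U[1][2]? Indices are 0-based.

U[1][2] = 4

k=0: U[0][0]=1
  eliminate (1,0): mult=5, new row 1: (0, 2, 4, 3); set L[1][0]=5
  eliminate (2,0): mult=4, new row 2: (0, 1, 5, 3); set L[2][0]=4
  eliminate (3,0): mult=4, new row 3: (0, 4, 3, 1); set L[3][0]=4
k=1: U[1][1]=2
  eliminate (2,1): mult=4, new row 2: (0, 0, 3, 5); set L[2][1]=4
  eliminate (3,1): mult=2, new row 3: (0, 0, 2, 2); set L[3][1]=2
k=2: U[2][2]=3
  eliminate (3,2): mult=3, new row 3: (0, 0, 0, 1); set L[3][2]=3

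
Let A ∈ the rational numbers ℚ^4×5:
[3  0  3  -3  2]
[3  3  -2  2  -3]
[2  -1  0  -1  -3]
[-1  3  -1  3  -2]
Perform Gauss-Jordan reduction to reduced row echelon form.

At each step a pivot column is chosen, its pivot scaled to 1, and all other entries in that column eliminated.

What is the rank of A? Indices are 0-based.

[1] R0 /= 3  ⇒  (1, 0, 1, -1, 2/3)
     R1 -= 3·R0  ⇒  (0, 3, -5, 5, -5)
     R2 -= 2·R0  ⇒  (0, -1, -2, 1, -13/3)
     R3 -= -1·R0  ⇒  (0, 3, 0, 2, -4/3)
[2] R1 /= 3  ⇒  (0, 1, -5/3, 5/3, -5/3)
     R2 -= -1·R1  ⇒  (0, 0, -11/3, 8/3, -6)
     R3 -= 3·R1  ⇒  (0, 0, 5, -3, 11/3)
[3] R2 /= -11/3  ⇒  (0, 0, 1, -8/11, 18/11)
     R0 -= 1·R2  ⇒  (1, 0, 0, -3/11, -32/33)
     R1 -= -5/3·R2  ⇒  (0, 1, 0, 5/11, 35/33)
     R3 -= 5·R2  ⇒  (0, 0, 0, 7/11, -149/33)
[4] R3 /= 7/11  ⇒  (0, 0, 0, 1, -149/21)
     R0 -= -3/11·R3  ⇒  (1, 0, 0, 0, -61/21)
     R1 -= 5/11·R3  ⇒  (0, 1, 0, 0, 30/7)
     R2 -= -8/11·R3  ⇒  (0, 0, 1, 0, -74/21)

rank = 4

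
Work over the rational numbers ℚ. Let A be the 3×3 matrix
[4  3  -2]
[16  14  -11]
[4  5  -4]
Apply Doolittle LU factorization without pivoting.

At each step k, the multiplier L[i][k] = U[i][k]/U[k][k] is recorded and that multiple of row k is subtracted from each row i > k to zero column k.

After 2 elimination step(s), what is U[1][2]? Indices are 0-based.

[col 0] pivot 4
  R1 -= 4*R0 → (0, 2, -3)  (L[1][0] := 4)
  R2 -= 1*R0 → (0, 2, -2)  (L[2][0] := 1)
[col 1] pivot 2
  R2 -= 1*R1 → (0, 0, 1)  (L[2][1] := 1)

U[1][2] = -3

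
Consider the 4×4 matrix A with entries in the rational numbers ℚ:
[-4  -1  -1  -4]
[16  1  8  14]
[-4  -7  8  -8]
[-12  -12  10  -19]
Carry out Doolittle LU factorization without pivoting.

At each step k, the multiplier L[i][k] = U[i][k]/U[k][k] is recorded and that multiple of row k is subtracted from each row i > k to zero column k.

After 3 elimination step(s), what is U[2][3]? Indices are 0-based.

[col 0] pivot -4
  R1 -= -4*R0 → (0, -3, 4, -2)  (L[1][0] := -4)
  R2 -= 1*R0 → (0, -6, 9, -4)  (L[2][0] := 1)
  R3 -= 3*R0 → (0, -9, 13, -7)  (L[3][0] := 3)
[col 1] pivot -3
  R2 -= 2*R1 → (0, 0, 1, 0)  (L[2][1] := 2)
  R3 -= 3*R1 → (0, 0, 1, -1)  (L[3][1] := 3)
[col 2] pivot 1
  R3 -= 1*R2 → (0, 0, 0, -1)  (L[3][2] := 1)

U[2][3] = 0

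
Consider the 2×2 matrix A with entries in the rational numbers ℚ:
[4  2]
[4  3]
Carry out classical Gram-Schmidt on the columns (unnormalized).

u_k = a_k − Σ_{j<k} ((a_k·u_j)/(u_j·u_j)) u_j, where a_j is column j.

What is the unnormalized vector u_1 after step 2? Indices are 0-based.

Step 1: u_0 = a_0 = (4, 4).
Step 2: u_1 = a_1 − (5/8)·u_0 = (-1/2, 1/2).

u_1 = (-1/2, 1/2)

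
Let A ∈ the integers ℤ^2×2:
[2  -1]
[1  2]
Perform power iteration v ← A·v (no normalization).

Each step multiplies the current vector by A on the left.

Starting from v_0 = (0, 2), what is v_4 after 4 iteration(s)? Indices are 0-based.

v_0 = (0, 2).
v_1 = A·v_0 = (-2, 4).
v_2 = A·v_1 = (-8, 6).
v_3 = A·v_2 = (-22, 4).
v_4 = A·v_3 = (-48, -14).

v_4 = (-48, -14)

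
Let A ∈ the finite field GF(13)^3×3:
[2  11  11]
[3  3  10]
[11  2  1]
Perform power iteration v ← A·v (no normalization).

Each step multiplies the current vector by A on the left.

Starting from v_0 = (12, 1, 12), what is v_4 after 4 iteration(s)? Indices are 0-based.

v_4 = (0, 7, 6)

v_0 = (12, 1, 12).
v_1 = A·v_0 = (11, 3, 3).
v_2 = A·v_1 = (10, 7, 0).
v_3 = A·v_2 = (6, 12, 7).
v_4 = A·v_3 = (0, 7, 6).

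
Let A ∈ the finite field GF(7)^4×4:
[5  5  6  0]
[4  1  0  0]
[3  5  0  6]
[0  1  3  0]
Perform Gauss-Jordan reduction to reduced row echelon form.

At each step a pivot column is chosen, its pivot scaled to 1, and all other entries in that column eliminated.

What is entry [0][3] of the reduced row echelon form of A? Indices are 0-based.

M[0][3] = 5

pivot(0,0)=5: scale R0 → (1, 1, 4, 0)
  clear (1,0): R1 −= (4)R0 → (0, 4, 5, 0)
  clear (2,0): R2 −= (3)R0 → (0, 2, 2, 6)
pivot(1,1)=4: scale R1 → (0, 1, 3, 0)
  clear (0,1): R0 −= (1)R1 → (1, 0, 1, 0)
  clear (2,1): R2 −= (2)R1 → (0, 0, 3, 6)
  clear (3,1): R3 −= (1)R1 → (0, 0, 0, 0)
pivot(2,2)=3: scale R2 → (0, 0, 1, 2)
  clear (0,2): R0 −= (1)R2 → (1, 0, 0, 5)
  clear (1,2): R1 −= (3)R2 → (0, 1, 0, 1)
col 3: no nonzero at/below row 3; advance.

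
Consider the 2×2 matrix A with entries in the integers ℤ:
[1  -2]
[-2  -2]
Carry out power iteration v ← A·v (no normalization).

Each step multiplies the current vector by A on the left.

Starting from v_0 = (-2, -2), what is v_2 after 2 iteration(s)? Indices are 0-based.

v_0 = (-2, -2).
v_1 = A·v_0 = (2, 8).
v_2 = A·v_1 = (-14, -20).

v_2 = (-14, -20)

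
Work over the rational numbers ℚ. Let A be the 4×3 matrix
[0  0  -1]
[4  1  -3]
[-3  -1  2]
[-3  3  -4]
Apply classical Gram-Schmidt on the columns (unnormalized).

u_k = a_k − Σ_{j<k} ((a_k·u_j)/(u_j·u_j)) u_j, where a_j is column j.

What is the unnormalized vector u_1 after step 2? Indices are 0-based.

Step 1: u_0 = a_0 = (0, 4, -3, -3).
Step 2: u_1 = a_1 − (-1/17)·u_0 = (0, 21/17, -20/17, 48/17).

u_1 = (0, 21/17, -20/17, 48/17)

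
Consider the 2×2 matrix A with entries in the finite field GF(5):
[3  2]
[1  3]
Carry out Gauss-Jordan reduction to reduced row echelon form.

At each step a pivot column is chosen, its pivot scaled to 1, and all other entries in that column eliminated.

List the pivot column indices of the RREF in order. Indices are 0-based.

[1] R0 /= 3  ⇒  (1, 4)
     R1 -= 1·R0  ⇒  (0, 4)
[2] R1 /= 4  ⇒  (0, 1)
     R0 -= 4·R1  ⇒  (1, 0)

pivot columns: 0, 1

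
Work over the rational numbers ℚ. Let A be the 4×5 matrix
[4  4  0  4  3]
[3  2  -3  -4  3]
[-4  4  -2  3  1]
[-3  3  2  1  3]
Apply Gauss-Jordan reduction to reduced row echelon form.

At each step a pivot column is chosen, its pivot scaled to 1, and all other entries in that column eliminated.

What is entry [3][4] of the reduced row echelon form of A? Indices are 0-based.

M[3][4] = -11/24

[1] R0 /= 4  ⇒  (1, 1, 0, 1, 3/4)
     R1 -= 3·R0  ⇒  (0, -1, -3, -7, 3/4)
     R2 -= -4·R0  ⇒  (0, 8, -2, 7, 4)
     R3 -= -3·R0  ⇒  (0, 6, 2, 4, 21/4)
[2] R1 /= -1  ⇒  (0, 1, 3, 7, -3/4)
     R0 -= 1·R1  ⇒  (1, 0, -3, -6, 3/2)
     R2 -= 8·R1  ⇒  (0, 0, -26, -49, 10)
     R3 -= 6·R1  ⇒  (0, 0, -16, -38, 39/4)
[3] R2 /= -26  ⇒  (0, 0, 1, 49/26, -5/13)
     R0 -= -3·R2  ⇒  (1, 0, 0, -9/26, 9/26)
     R1 -= 3·R2  ⇒  (0, 1, 0, 35/26, 21/52)
     R3 -= -16·R2  ⇒  (0, 0, 0, -102/13, 187/52)
[4] R3 /= -102/13  ⇒  (0, 0, 0, 1, -11/24)
     R0 -= -9/26·R3  ⇒  (1, 0, 0, 0, 3/16)
     R1 -= 35/26·R3  ⇒  (0, 1, 0, 0, 49/48)
     R2 -= 49/26·R3  ⇒  (0, 0, 1, 0, 23/48)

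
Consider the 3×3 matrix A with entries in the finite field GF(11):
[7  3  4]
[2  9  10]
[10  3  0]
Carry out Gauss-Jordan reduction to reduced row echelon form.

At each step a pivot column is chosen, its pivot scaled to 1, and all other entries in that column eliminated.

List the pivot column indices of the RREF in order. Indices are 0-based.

[1] R0 /= 7  ⇒  (1, 2, 10)
     R1 -= 2·R0  ⇒  (0, 5, 1)
     R2 -= 10·R0  ⇒  (0, 5, 10)
[2] R1 /= 5  ⇒  (0, 1, 9)
     R0 -= 2·R1  ⇒  (1, 0, 3)
     R2 -= 5·R1  ⇒  (0, 0, 9)
[3] R2 /= 9  ⇒  (0, 0, 1)
     R0 -= 3·R2  ⇒  (1, 0, 0)
     R1 -= 9·R2  ⇒  (0, 1, 0)

pivot columns: 0, 1, 2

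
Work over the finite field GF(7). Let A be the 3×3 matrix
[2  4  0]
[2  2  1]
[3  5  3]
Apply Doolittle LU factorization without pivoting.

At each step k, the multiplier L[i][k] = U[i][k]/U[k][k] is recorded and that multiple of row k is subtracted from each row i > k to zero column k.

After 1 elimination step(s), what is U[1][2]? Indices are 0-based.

U[1][2] = 1

Step 1: pivot at (0,0) is 2.
  row1 ← row1 − (1)·row0  ⇒  L[1][0]=1, U row1=(0, 5, 1)
  row2 ← row2 − (5)·row0  ⇒  L[2][0]=5, U row2=(0, 6, 3)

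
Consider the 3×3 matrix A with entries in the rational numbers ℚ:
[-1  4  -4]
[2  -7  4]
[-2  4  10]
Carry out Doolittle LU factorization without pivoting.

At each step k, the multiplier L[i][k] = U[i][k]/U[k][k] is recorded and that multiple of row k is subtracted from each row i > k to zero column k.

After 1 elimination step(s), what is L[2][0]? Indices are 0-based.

L[2][0] = 2

Step 1: pivot at (0,0) is -1.
  row1 ← row1 − (-2)·row0  ⇒  L[1][0]=-2, U row1=(0, 1, -4)
  row2 ← row2 − (2)·row0  ⇒  L[2][0]=2, U row2=(0, -4, 18)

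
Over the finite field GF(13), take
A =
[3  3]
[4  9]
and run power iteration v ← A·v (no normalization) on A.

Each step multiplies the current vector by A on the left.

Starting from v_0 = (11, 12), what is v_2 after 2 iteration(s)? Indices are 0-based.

v_2 = (0, 6)

v_0 = (11, 12).
v_1 = A·v_0 = (4, 9).
v_2 = A·v_1 = (0, 6).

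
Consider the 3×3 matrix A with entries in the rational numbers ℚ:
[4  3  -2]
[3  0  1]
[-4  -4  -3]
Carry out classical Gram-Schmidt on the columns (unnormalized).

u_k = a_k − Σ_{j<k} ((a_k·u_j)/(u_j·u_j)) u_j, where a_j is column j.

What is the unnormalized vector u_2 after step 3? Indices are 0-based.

Step 1: u_0 = a_0 = (4, 3, -4).
Step 2: u_1 = a_1 − (28/41)·u_0 = (11/41, -84/41, -52/41).
Step 3: u_2 = a_2 − (7/41)·u_0 − (50/241)·u_1 = (-660/241, 220/241, -495/241).

u_2 = (-660/241, 220/241, -495/241)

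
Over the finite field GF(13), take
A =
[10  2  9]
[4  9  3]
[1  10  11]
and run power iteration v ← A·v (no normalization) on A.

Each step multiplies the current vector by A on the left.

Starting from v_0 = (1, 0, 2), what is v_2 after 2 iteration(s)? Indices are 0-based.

v_0 = (1, 0, 2).
v_1 = A·v_0 = (2, 10, 10).
v_2 = A·v_1 = (0, 11, 4).

v_2 = (0, 11, 4)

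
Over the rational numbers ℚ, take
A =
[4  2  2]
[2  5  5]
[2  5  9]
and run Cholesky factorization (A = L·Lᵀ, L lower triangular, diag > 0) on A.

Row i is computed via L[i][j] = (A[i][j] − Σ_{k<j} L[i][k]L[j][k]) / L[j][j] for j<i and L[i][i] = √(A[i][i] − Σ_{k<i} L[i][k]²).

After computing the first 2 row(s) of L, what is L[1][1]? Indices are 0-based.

Step 1: L[0][0] = √(4) = 2.
  L[1][0] = (2) / L[0][0] = 1.
Step 2: L[1][1] = √(4) = 2.

L[1][1] = 2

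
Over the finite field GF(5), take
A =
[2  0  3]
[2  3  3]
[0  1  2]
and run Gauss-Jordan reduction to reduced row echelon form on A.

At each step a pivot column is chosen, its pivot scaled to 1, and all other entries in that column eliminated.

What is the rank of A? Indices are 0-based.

rank = 3

[1] R0 /= 2  ⇒  (1, 0, 4)
     R1 -= 2·R0  ⇒  (0, 3, 0)
[2] R1 /= 3  ⇒  (0, 1, 0)
     R2 -= 1·R1  ⇒  (0, 0, 2)
[3] R2 /= 2  ⇒  (0, 0, 1)
     R0 -= 4·R2  ⇒  (1, 0, 0)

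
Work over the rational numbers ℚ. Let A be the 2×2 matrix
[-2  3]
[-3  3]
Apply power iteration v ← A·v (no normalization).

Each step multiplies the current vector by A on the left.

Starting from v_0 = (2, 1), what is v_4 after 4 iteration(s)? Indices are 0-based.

v_4 = (17, 21)

v_0 = (2, 1).
v_1 = A·v_0 = (-1, -3).
v_2 = A·v_1 = (-7, -6).
v_3 = A·v_2 = (-4, 3).
v_4 = A·v_3 = (17, 21).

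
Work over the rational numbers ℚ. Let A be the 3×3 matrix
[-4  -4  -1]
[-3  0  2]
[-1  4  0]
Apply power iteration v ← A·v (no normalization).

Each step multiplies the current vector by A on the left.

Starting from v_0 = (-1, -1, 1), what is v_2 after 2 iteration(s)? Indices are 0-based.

v_0 = (-1, -1, 1).
v_1 = A·v_0 = (7, 5, -3).
v_2 = A·v_1 = (-45, -27, 13).

v_2 = (-45, -27, 13)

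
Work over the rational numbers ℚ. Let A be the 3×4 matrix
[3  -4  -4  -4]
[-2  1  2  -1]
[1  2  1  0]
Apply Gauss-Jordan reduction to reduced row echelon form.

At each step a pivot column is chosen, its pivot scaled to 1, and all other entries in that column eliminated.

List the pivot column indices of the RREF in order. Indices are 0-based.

step 1: normalize row 0 (÷3) = (1, -4/3, -4/3, -4/3)
  row 1: subtract -2×row0 = (0, -5/3, -2/3, -11/3)
  row 2: subtract 1×row0 = (0, 10/3, 7/3, 4/3)
step 2: normalize row 1 (÷-5/3) = (0, 1, 2/5, 11/5)
  row 0: subtract -4/3×row1 = (1, 0, -4/5, 8/5)
  row 2: subtract 10/3×row1 = (0, 0, 1, -6)
step 3: normalize row 2 (÷1) = (0, 0, 1, -6)
  row 0: subtract -4/5×row2 = (1, 0, 0, -16/5)
  row 1: subtract 2/5×row2 = (0, 1, 0, 23/5)

pivot columns: 0, 1, 2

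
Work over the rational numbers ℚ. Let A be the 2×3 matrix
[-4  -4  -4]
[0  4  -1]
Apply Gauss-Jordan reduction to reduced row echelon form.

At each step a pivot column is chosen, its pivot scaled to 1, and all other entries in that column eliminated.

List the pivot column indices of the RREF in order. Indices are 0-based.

[1] R0 /= -4  ⇒  (1, 1, 1)
[2] R1 /= 4  ⇒  (0, 1, -1/4)
     R0 -= 1·R1  ⇒  (1, 0, 5/4)

pivot columns: 0, 1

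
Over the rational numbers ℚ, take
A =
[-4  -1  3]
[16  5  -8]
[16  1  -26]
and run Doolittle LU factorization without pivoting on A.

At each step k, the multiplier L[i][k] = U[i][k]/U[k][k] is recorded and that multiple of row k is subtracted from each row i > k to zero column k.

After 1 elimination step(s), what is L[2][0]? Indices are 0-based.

Step 1: pivot at (0,0) is -4.
  row1 ← row1 − (-4)·row0  ⇒  L[1][0]=-4, U row1=(0, 1, 4)
  row2 ← row2 − (-4)·row0  ⇒  L[2][0]=-4, U row2=(0, -3, -14)

L[2][0] = -4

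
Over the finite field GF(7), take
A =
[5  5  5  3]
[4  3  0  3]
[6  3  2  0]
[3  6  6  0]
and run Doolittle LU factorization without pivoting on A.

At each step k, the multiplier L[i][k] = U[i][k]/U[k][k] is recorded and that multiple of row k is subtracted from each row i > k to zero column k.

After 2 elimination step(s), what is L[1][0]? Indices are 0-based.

L[1][0] = 5

k=0: U[0][0]=5
  eliminate (1,0): mult=5, new row 1: (0, 6, 3, 2); set L[1][0]=5
  eliminate (2,0): mult=4, new row 2: (0, 4, 3, 2); set L[2][0]=4
  eliminate (3,0): mult=2, new row 3: (0, 3, 3, 1); set L[3][0]=2
k=1: U[1][1]=6
  eliminate (2,1): mult=3, new row 2: (0, 0, 1, 3); set L[2][1]=3
  eliminate (3,1): mult=4, new row 3: (0, 0, 5, 0); set L[3][1]=4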